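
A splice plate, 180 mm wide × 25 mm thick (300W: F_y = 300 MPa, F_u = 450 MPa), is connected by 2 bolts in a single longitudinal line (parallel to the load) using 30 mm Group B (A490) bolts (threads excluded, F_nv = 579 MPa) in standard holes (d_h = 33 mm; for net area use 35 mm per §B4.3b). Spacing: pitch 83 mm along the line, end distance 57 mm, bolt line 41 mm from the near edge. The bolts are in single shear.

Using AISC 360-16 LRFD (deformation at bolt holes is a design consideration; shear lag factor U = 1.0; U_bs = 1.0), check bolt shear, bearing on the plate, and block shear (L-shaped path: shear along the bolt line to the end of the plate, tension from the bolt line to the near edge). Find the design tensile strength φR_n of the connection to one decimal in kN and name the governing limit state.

Bolt shear: A_b = π(30)²/4 = 706.86 mm². φR_n = 0.75 × 579 × 706.86 × 2 × 1 = 613.9 kN.
Bearing (25 mm plate, F_u = 450 MPa): end bolts L_c = 57 − 33/2 = 40.5, R_n = min(1.2×40.5×25×450, 2.4×30×25×450) = 546.75 kN/bolt; interior L_c = 83 − 33 = 50, R_n = 675 kN/bolt. φR_n = 0.75 × (1×546.75 + 1×675) = 916.3 kN.
Block shear: shear path 1×[57+1×83] = 1×140 mm, A_gv = 3500, A_nv = 1×(140 − 1.5×35)×25 = 2187.5 mm²; tension to near edge: (41 − 0.5×35)×25 = 587.5 mm². R_n = min(0.6×450×2187.5, 0.6×300×3500) + 1.0×450×587.5 = min(590.63, 630) + 264.38 = 855.01 kN. φR_n = 0.75 × 855.01 = 641.3 kN.
Governing: min(613.9, 916.3, 641.3) = 613.9 kN → bolt shear.

613.9 kN (bolt shear governs)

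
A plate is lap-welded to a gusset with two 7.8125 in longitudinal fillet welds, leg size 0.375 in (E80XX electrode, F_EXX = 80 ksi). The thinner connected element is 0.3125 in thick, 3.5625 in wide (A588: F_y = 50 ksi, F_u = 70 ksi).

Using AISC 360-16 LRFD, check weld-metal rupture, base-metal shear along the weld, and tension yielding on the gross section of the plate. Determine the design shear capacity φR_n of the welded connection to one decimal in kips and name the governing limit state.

Weld metal: throat = 0.707×0.375 = 0.26513 in, L = 2×7.8125 = 15.625 in. φR_n = 0.75 × 0.6 × 80 × 0.26513 × 15.625 = 149.1 kips.
Base metal shear (0.3125 in plate): yield φR_n = 1.0×0.6×50×0.3125×15.625 = 146.5 kips; rupture φR_n = 0.75×0.6×70×0.3125×15.625 = 153.8 kips; take 146.5 kips (yield).
Tension yield (gross): A_g = 3.5625×0.3125 = 1.1133 in². φR_n = 0.90 × 50 × 1.1133 = 50.1 kips.
Governing: min(149.1, 146.5, 50.1) = 50.1 kips → gross-section yield.

50.1 kips (gross-section yield governs)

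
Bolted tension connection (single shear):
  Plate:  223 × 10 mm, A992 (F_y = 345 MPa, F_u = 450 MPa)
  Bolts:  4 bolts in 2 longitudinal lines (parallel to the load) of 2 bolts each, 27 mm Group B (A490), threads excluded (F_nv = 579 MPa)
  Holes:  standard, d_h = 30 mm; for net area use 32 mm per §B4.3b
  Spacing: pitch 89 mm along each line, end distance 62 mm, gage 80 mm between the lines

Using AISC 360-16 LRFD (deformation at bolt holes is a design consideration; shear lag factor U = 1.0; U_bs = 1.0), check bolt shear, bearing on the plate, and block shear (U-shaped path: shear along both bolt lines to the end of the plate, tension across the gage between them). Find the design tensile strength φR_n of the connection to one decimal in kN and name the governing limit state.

Bolt shear: A_b = π(27)²/4 = 572.56 mm². φR_n = 0.75 × 579 × 572.56 × 4 × 1 = 994.5 kN.
Bearing (10 mm plate, F_u = 450 MPa): end bolts L_c = 62 − 30/2 = 47, R_n = min(1.2×47×10×450, 2.4×27×10×450) = 253.8 kN/bolt; interior L_c = 89 − 30 = 59, R_n = 291.6 kN/bolt. φR_n = 0.75 × (2×253.8 + 2×291.6) = 818.1 kN.
Block shear: shear path 2×[62+1×89] = 2×151 mm, A_gv = 3020, A_nv = 2×(151 − 1.5×32)×10 = 2060 mm²; tension across gage: (80 − 1×32)×10 = 480 mm². R_n = min(0.6×450×2060, 0.6×345×3020) + 1.0×450×480 = min(556.2, 625.14) + 216 = 772.2 kN. φR_n = 0.75 × 772.2 = 579.2 kN.
Governing: min(994.5, 818.1, 579.2) = 579.2 kN → block shear.

579.2 kN (block shear governs)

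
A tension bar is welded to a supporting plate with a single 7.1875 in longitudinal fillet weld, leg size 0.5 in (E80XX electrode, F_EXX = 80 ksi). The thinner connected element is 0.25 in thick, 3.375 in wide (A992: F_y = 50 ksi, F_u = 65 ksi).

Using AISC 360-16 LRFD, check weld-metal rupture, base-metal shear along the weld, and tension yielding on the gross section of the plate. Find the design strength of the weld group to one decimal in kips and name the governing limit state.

38.0 kips (gross-section yield governs)

Weld metal: throat = 0.707×0.5 = 0.3535 in, L = 7.1875 in. φR_n = 0.75 × 0.6 × 80 × 0.3535 × 7.1875 = 91.5 kips.
Base metal shear (0.25 in plate): yield φR_n = 1.0×0.6×50×0.25×7.1875 = 53.9 kips; rupture φR_n = 0.75×0.6×65×0.25×7.1875 = 52.6 kips; take 52.6 kips (rupture).
Tension yield (gross): A_g = 3.375×0.25 = 0.84375 in². φR_n = 0.90 × 50 × 0.84375 = 38.0 kips.
Governing: min(91.5, 52.6, 38.0) = 38.0 kips → gross-section yield.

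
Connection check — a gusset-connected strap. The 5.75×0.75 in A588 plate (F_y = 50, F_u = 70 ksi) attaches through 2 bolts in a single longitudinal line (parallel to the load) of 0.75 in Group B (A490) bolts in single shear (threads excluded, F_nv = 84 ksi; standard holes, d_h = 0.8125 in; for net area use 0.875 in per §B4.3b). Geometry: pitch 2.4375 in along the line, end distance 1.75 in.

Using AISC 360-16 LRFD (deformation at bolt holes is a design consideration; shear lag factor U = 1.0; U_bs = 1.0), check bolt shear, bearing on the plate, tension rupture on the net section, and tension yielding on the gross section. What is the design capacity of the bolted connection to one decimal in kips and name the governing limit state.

55.7 kips (bolt shear governs)

Bolt shear: A_b = π(0.75)²/4 = 0.44179 in². φR_n = 0.75 × 84 × 0.44179 × 2 × 1 = 55.7 kips.
Bearing (0.75 in plate, F_u = 70 ksi): end bolts L_c = 1.75 − 0.8125/2 = 1.34375, R_n = min(1.2×1.34375×0.75×70, 2.4×0.75×0.75×70) = 84.656 kips/bolt; interior L_c = 2.4375 − 0.8125 = 1.625, R_n = 94.5 kips/bolt. φR_n = 0.75 × (1×84.656 + 1×94.5) = 134.4 kips.
Tension rupture (net): A_n = (5.75 − 1×0.875)×0.75 = 3.6563 in² (U = 1.0, A_e = A_n). φR_n = 0.75 × 70 × 3.6563 = 192.0 kips.
Tension yield (gross): A_g = 5.75×0.75 = 4.3125 in². φR_n = 0.90 × 50 × 4.3125 = 194.1 kips.
Governing: min(55.7, 134.4, 192.0, 194.1) = 55.7 kips → bolt shear.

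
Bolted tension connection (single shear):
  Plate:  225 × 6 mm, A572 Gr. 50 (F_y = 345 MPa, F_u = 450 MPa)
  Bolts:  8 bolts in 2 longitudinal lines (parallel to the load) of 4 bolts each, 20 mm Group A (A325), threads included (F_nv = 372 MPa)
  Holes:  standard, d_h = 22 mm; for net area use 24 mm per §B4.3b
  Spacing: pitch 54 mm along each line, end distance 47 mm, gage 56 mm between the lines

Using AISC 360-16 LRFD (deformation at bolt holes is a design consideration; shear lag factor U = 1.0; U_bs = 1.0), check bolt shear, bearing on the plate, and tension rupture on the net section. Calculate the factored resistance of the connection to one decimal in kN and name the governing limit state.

358.4 kN (net-section rupture governs)

Bolt shear: A_b = π(20)²/4 = 314.16 mm². φR_n = 0.75 × 372 × 314.16 × 8 × 1 = 701.2 kN.
Bearing (6 mm plate, F_u = 450 MPa): end bolts L_c = 47 − 22/2 = 36, R_n = min(1.2×36×6×450, 2.4×20×6×450) = 116.64 kN/bolt; interior L_c = 54 − 22 = 32, R_n = 103.68 kN/bolt. φR_n = 0.75 × (2×116.64 + 6×103.68) = 641.5 kN.
Tension rupture (net): A_n = (225 − 2×24)×6 = 1062 mm² (U = 1.0, A_e = A_n). φR_n = 0.75 × 450 × 1062 = 358.4 kN.
Governing: min(701.2, 641.5, 358.4) = 358.4 kN → net-section rupture.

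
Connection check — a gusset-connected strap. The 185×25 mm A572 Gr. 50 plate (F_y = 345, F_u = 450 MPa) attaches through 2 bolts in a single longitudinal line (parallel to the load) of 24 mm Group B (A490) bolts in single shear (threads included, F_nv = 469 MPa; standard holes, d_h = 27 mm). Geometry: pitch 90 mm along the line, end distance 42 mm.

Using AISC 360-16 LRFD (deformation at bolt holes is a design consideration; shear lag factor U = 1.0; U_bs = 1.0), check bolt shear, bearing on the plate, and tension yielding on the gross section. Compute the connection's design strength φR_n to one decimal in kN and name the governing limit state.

318.3 kN (bolt shear governs)

Bolt shear: A_b = π(24)²/4 = 452.39 mm². φR_n = 0.75 × 469 × 452.39 × 2 × 1 = 318.3 kN.
Bearing (25 mm plate, F_u = 450 MPa): end bolts L_c = 42 − 27/2 = 28.5, R_n = min(1.2×28.5×25×450, 2.4×24×25×450) = 384.75 kN/bolt; interior L_c = 90 − 27 = 63, R_n = 648 kN/bolt. φR_n = 0.75 × (1×384.75 + 1×648) = 774.6 kN.
Tension yield (gross): A_g = 185×25 = 4625 mm². φR_n = 0.90 × 345 × 4625 = 1436.1 kN.
Governing: min(318.3, 774.6, 1436.1) = 318.3 kN → bolt shear.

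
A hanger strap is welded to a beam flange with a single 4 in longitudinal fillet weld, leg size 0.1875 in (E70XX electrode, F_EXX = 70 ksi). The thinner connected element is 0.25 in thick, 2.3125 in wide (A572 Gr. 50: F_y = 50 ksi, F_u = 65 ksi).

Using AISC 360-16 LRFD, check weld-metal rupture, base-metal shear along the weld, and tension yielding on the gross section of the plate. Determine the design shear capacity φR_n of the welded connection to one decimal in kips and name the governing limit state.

Weld metal: throat = 0.707×0.1875 = 0.13256 in, L = 4 in. φR_n = 0.75 × 0.6 × 70 × 0.13256 × 4 = 16.7 kips.
Base metal shear (0.25 in plate): yield φR_n = 1.0×0.6×50×0.25×4 = 30.0 kips; rupture φR_n = 0.75×0.6×65×0.25×4 = 29.3 kips; take 29.3 kips (rupture).
Tension yield (gross): A_g = 2.3125×0.25 = 0.57813 in². φR_n = 0.90 × 50 × 0.57813 = 26.0 kips.
Governing: min(16.7, 29.3, 26.0) = 16.7 kips → weld metal.

16.7 kips (weld metal governs)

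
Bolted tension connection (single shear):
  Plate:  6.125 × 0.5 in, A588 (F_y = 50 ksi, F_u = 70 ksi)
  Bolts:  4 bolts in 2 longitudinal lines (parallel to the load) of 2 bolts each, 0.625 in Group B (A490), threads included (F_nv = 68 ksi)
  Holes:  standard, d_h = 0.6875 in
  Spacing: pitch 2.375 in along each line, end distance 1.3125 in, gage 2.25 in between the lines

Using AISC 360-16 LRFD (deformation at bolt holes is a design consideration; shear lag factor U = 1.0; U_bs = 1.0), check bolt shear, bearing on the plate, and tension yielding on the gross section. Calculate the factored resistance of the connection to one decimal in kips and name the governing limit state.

Bolt shear: A_b = π(0.625)²/4 = 0.3068 in². φR_n = 0.75 × 68 × 0.3068 × 4 × 1 = 62.6 kips.
Bearing (0.5 in plate, F_u = 70 ksi): end bolts L_c = 1.3125 − 0.6875/2 = 0.96875, R_n = min(1.2×0.96875×0.5×70, 2.4×0.625×0.5×70) = 40.688 kips/bolt; interior L_c = 2.375 − 0.6875 = 1.6875, R_n = 52.5 kips/bolt. φR_n = 0.75 × (2×40.688 + 2×52.5) = 139.8 kips.
Tension yield (gross): A_g = 6.125×0.5 = 3.0625 in². φR_n = 0.90 × 50 × 3.0625 = 137.8 kips.
Governing: min(62.6, 139.8, 137.8) = 62.6 kips → bolt shear.

62.6 kips (bolt shear governs)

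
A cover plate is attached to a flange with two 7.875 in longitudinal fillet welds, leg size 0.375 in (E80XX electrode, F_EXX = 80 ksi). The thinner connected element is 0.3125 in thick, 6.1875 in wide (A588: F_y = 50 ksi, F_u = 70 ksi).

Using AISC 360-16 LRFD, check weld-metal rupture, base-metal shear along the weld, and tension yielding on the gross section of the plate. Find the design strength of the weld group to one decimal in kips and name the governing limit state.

87.0 kips (gross-section yield governs)

Weld metal: throat = 0.707×0.375 = 0.26513 in, L = 2×7.875 = 15.75 in. φR_n = 0.75 × 0.6 × 80 × 0.26513 × 15.75 = 150.3 kips.
Base metal shear (0.3125 in plate): yield φR_n = 1.0×0.6×50×0.3125×15.75 = 147.7 kips; rupture φR_n = 0.75×0.6×70×0.3125×15.75 = 155.0 kips; take 147.7 kips (yield).
Tension yield (gross): A_g = 6.1875×0.3125 = 1.9336 in². φR_n = 0.90 × 50 × 1.9336 = 87.0 kips.
Governing: min(150.3, 147.7, 87.0) = 87.0 kips → gross-section yield.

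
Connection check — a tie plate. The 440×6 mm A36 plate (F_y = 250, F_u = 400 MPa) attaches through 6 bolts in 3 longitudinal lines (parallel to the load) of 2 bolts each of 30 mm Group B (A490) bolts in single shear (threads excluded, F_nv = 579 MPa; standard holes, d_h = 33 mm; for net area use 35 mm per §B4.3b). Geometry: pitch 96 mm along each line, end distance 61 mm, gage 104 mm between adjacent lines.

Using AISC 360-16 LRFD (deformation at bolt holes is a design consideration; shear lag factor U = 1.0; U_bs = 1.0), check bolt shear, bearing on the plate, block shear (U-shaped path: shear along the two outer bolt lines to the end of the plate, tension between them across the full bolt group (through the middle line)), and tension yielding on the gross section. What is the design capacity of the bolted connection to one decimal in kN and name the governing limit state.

460.4 kN (block shear governs)

Bolt shear: A_b = π(30)²/4 = 706.86 mm². φR_n = 0.75 × 579 × 706.86 × 6 × 1 = 1841.7 kN.
Bearing (6 mm plate, F_u = 400 MPa): end bolts L_c = 61 − 33/2 = 44.5, R_n = min(1.2×44.5×6×400, 2.4×30×6×400) = 128.16 kN/bolt; interior L_c = 96 − 33 = 63, R_n = 172.8 kN/bolt. φR_n = 0.75 × (3×128.16 + 3×172.8) = 677.2 kN.
Block shear: shear path 2×[61+1×96] = 2×157 mm, A_gv = 1884, A_nv = 2×(157 − 1.5×35)×6 = 1254 mm²; tension across gage: (208 − 2×35)×6 = 828 mm². R_n = min(0.6×400×1254, 0.6×250×1884) + 1.0×400×828 = min(300.96, 282.6) + 331.2 = 613.8 kN. φR_n = 0.75 × 613.8 = 460.4 kN.
Tension yield (gross): A_g = 440×6 = 2640 mm². φR_n = 0.90 × 250 × 2640 = 594.0 kN.
Governing: min(1841.7, 677.2, 460.4, 594.0) = 460.4 kN → block shear.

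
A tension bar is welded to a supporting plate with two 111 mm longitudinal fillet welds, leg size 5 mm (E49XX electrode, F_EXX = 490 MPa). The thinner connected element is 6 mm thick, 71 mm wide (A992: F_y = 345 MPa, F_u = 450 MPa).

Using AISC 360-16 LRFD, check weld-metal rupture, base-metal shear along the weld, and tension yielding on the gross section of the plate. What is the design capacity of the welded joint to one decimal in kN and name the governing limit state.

132.3 kN (gross-section yield governs)

Weld metal: throat = 0.707×5 = 3.535 mm, L = 2×111 = 222 mm. φR_n = 0.75 × 0.6 × 490 × 3.535 × 222 = 173.0 kN.
Base metal shear (6 mm plate): yield φR_n = 1.0×0.6×345×6×222 = 275.7 kN; rupture φR_n = 0.75×0.6×450×6×222 = 269.7 kN; take 269.7 kN (rupture).
Tension yield (gross): A_g = 71×6 = 426 mm². φR_n = 0.90 × 345 × 426 = 132.3 kN.
Governing: min(173.0, 269.7, 132.3) = 132.3 kN → gross-section yield.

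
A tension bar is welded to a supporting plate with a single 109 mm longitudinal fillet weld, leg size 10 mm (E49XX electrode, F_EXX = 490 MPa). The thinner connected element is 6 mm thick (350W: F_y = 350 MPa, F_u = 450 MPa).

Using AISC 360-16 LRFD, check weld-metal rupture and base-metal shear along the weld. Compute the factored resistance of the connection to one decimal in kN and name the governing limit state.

Weld metal: throat = 0.707×10 = 7.07 mm, L = 109 mm. φR_n = 0.75 × 0.6 × 490 × 7.07 × 109 = 169.9 kN.
Base metal shear (6 mm plate): yield φR_n = 1.0×0.6×350×6×109 = 137.3 kN; rupture φR_n = 0.75×0.6×450×6×109 = 132.4 kN; take 132.4 kN (rupture).
Governing: min(169.9, 132.4) = 132.4 kN → base-metal shear.

132.4 kN (base-metal shear governs)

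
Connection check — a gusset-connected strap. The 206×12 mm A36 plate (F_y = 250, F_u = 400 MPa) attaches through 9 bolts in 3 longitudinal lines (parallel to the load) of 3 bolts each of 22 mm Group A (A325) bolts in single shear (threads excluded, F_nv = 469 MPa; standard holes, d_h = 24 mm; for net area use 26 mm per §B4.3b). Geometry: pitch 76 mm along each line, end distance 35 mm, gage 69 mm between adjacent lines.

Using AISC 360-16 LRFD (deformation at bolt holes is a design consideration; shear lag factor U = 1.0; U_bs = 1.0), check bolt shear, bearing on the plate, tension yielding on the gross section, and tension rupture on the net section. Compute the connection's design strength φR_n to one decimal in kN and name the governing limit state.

460.8 kN (net-section rupture governs)

Bolt shear: A_b = π(22)²/4 = 380.13 mm². φR_n = 0.75 × 469 × 380.13 × 9 × 1 = 1203.4 kN.
Bearing (12 mm plate, F_u = 400 MPa): end bolts L_c = 35 − 24/2 = 23, R_n = min(1.2×23×12×400, 2.4×22×12×400) = 132.48 kN/bolt; interior L_c = 76 − 24 = 52, R_n = 253.44 kN/bolt. φR_n = 0.75 × (3×132.48 + 6×253.44) = 1438.6 kN.
Tension yield (gross): A_g = 206×12 = 2472 mm². φR_n = 0.90 × 250 × 2472 = 556.2 kN.
Tension rupture (net): A_n = (206 − 3×26)×12 = 1536 mm² (U = 1.0, A_e = A_n). φR_n = 0.75 × 400 × 1536 = 460.8 kN.
Governing: min(1203.4, 1438.6, 556.2, 460.8) = 460.8 kN → net-section rupture.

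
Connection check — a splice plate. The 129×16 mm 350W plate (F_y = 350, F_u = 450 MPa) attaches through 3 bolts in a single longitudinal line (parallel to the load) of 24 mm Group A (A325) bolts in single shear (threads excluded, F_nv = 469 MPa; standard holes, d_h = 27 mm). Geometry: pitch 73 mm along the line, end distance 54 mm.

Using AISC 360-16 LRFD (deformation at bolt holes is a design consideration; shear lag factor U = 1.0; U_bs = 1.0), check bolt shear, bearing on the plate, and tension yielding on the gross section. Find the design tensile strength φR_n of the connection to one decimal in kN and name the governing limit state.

477.4 kN (bolt shear governs)

Bolt shear: A_b = π(24)²/4 = 452.39 mm². φR_n = 0.75 × 469 × 452.39 × 3 × 1 = 477.4 kN.
Bearing (16 mm plate, F_u = 450 MPa): end bolts L_c = 54 − 27/2 = 40.5, R_n = min(1.2×40.5×16×450, 2.4×24×16×450) = 349.92 kN/bolt; interior L_c = 73 − 27 = 46, R_n = 397.44 kN/bolt. φR_n = 0.75 × (1×349.92 + 2×397.44) = 858.6 kN.
Tension yield (gross): A_g = 129×16 = 2064 mm². φR_n = 0.90 × 350 × 2064 = 650.2 kN.
Governing: min(477.4, 858.6, 650.2) = 477.4 kN → bolt shear.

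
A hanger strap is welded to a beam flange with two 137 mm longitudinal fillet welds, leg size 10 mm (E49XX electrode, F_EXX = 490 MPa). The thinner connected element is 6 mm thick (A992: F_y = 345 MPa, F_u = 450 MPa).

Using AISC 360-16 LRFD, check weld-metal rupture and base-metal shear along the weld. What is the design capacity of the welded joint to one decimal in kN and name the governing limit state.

Weld metal: throat = 0.707×10 = 7.07 mm, L = 2×137 = 274 mm. φR_n = 0.75 × 0.6 × 490 × 7.07 × 274 = 427.1 kN.
Base metal shear (6 mm plate): yield φR_n = 1.0×0.6×345×6×274 = 340.3 kN; rupture φR_n = 0.75×0.6×450×6×274 = 332.9 kN; take 332.9 kN (rupture).
Governing: min(427.1, 332.9) = 332.9 kN → base-metal shear.

332.9 kN (base-metal shear governs)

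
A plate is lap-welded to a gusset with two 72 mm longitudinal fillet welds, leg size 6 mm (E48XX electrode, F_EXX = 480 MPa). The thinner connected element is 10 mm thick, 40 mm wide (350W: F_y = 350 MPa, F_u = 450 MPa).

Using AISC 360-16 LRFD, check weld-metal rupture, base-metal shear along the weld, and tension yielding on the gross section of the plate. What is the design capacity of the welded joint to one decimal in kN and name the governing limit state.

126.0 kN (gross-section yield governs)

Weld metal: throat = 0.707×6 = 4.242 mm, L = 2×72 = 144 mm. φR_n = 0.75 × 0.6 × 480 × 4.242 × 144 = 131.9 kN.
Base metal shear (10 mm plate): yield φR_n = 1.0×0.6×350×10×144 = 302.4 kN; rupture φR_n = 0.75×0.6×450×10×144 = 291.6 kN; take 291.6 kN (rupture).
Tension yield (gross): A_g = 40×10 = 400 mm². φR_n = 0.90 × 350 × 400 = 126.0 kN.
Governing: min(131.9, 291.6, 126.0) = 126.0 kN → gross-section yield.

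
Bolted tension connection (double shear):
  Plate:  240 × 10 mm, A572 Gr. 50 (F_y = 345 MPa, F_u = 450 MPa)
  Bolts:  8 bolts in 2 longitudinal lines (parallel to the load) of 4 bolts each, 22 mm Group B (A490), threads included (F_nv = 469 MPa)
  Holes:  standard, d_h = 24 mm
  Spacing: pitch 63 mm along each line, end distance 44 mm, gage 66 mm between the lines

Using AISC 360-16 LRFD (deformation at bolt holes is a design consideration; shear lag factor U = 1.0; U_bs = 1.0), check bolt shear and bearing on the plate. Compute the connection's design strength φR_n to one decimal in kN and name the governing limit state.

Bolt shear: A_b = π(22)²/4 = 380.13 mm². φR_n = 0.75 × 469 × 380.13 × 8 × 2 = 2139.4 kN.
Bearing (10 mm plate, F_u = 450 MPa): end bolts L_c = 44 − 24/2 = 32, R_n = min(1.2×32×10×450, 2.4×22×10×450) = 172.8 kN/bolt; interior L_c = 63 − 24 = 39, R_n = 210.6 kN/bolt. φR_n = 0.75 × (2×172.8 + 6×210.6) = 1206.9 kN.
Governing: min(2139.4, 1206.9) = 1206.9 kN → bearing.

1206.9 kN (bearing governs)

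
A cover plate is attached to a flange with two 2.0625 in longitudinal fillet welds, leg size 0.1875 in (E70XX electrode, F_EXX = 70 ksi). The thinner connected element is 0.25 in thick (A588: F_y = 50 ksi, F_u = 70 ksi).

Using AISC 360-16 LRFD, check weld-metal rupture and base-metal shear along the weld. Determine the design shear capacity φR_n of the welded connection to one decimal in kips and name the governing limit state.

17.2 kips (weld metal governs)

Weld metal: throat = 0.707×0.1875 = 0.13256 in, L = 2×2.0625 = 4.125 in. φR_n = 0.75 × 0.6 × 70 × 0.13256 × 4.125 = 17.2 kips.
Base metal shear (0.25 in plate): yield φR_n = 1.0×0.6×50×0.25×4.125 = 30.9 kips; rupture φR_n = 0.75×0.6×70×0.25×4.125 = 32.5 kips; take 30.9 kips (yield).
Governing: min(17.2, 30.9) = 17.2 kips → weld metal.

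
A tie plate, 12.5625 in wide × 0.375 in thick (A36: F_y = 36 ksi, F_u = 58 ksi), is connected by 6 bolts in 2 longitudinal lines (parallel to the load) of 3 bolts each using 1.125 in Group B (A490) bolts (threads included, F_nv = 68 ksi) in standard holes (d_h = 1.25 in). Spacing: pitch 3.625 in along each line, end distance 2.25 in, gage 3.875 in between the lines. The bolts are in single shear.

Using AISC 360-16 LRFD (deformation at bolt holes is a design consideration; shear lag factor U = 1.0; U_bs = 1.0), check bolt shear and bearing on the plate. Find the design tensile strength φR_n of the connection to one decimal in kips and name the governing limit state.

Bolt shear: A_b = π(1.125)²/4 = 0.99402 in². φR_n = 0.75 × 68 × 0.99402 × 6 × 1 = 304.2 kips.
Bearing (0.375 in plate, F_u = 58 ksi): end bolts L_c = 2.25 − 1.25/2 = 1.625, R_n = min(1.2×1.625×0.375×58, 2.4×1.125×0.375×58) = 42.413 kips/bolt; interior L_c = 3.625 − 1.25 = 2.375, R_n = 58.725 kips/bolt. φR_n = 0.75 × (2×42.413 + 4×58.725) = 239.8 kips.
Governing: min(304.2, 239.8) = 239.8 kips → bearing.

239.8 kips (bearing governs)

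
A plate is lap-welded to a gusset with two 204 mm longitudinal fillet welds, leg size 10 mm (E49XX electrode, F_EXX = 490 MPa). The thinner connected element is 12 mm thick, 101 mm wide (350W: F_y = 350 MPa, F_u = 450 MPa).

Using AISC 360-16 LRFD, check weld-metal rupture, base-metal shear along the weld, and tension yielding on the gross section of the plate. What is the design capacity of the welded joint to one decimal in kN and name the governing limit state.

381.8 kN (gross-section yield governs)

Weld metal: throat = 0.707×10 = 7.07 mm, L = 2×204 = 408 mm. φR_n = 0.75 × 0.6 × 490 × 7.07 × 408 = 636.0 kN.
Base metal shear (12 mm plate): yield φR_n = 1.0×0.6×350×12×408 = 1028.2 kN; rupture φR_n = 0.75×0.6×450×12×408 = 991.4 kN; take 991.4 kN (rupture).
Tension yield (gross): A_g = 101×12 = 1212 mm². φR_n = 0.90 × 350 × 1212 = 381.8 kN.
Governing: min(636.0, 991.4, 381.8) = 381.8 kN → gross-section yield.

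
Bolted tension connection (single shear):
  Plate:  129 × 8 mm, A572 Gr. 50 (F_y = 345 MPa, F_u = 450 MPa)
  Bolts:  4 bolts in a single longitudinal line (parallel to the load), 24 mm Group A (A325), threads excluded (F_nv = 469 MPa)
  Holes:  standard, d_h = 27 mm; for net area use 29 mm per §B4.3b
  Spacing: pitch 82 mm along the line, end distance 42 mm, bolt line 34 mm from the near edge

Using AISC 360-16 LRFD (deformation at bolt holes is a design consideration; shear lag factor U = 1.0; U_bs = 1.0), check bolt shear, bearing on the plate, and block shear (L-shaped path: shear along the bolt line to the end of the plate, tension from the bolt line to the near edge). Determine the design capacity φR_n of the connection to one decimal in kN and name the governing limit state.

354.8 kN (block shear governs)

Bolt shear: A_b = π(24)²/4 = 452.39 mm². φR_n = 0.75 × 469 × 452.39 × 4 × 1 = 636.5 kN.
Bearing (8 mm plate, F_u = 450 MPa): end bolts L_c = 42 − 27/2 = 28.5, R_n = min(1.2×28.5×8×450, 2.4×24×8×450) = 123.12 kN/bolt; interior L_c = 82 − 27 = 55, R_n = 207.36 kN/bolt. φR_n = 0.75 × (1×123.12 + 3×207.36) = 558.9 kN.
Block shear: shear path 1×[42+3×82] = 1×288 mm, A_gv = 2304, A_nv = 1×(288 − 3.5×29)×8 = 1492 mm²; tension to near edge: (34 − 0.5×29)×8 = 156 mm². R_n = min(0.6×450×1492, 0.6×345×2304) + 1.0×450×156 = min(402.84, 476.93) + 70.2 = 473.04 kN. φR_n = 0.75 × 473.04 = 354.8 kN.
Governing: min(636.5, 558.9, 354.8) = 354.8 kN → block shear.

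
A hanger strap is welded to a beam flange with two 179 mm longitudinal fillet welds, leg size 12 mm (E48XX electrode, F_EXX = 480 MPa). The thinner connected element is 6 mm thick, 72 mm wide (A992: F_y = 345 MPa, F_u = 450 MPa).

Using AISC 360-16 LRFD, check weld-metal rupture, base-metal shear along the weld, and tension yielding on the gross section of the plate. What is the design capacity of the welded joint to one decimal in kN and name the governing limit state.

134.1 kN (gross-section yield governs)

Weld metal: throat = 0.707×12 = 8.484 mm, L = 2×179 = 358 mm. φR_n = 0.75 × 0.6 × 480 × 8.484 × 358 = 656.1 kN.
Base metal shear (6 mm plate): yield φR_n = 1.0×0.6×345×6×358 = 444.6 kN; rupture φR_n = 0.75×0.6×450×6×358 = 435.0 kN; take 435.0 kN (rupture).
Tension yield (gross): A_g = 72×6 = 432 mm². φR_n = 0.90 × 345 × 432 = 134.1 kN.
Governing: min(656.1, 435.0, 134.1) = 134.1 kN → gross-section yield.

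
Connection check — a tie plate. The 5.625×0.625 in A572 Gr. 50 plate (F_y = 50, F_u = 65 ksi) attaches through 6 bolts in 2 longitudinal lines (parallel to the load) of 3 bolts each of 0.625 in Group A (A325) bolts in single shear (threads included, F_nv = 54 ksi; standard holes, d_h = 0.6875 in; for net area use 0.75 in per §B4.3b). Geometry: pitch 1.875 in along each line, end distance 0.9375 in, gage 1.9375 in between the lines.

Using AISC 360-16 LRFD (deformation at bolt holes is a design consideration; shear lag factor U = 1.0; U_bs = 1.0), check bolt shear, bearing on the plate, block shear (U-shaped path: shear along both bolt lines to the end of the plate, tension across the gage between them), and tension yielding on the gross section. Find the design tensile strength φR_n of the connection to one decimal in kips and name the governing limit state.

Bolt shear: A_b = π(0.625)²/4 = 0.3068 in². φR_n = 0.75 × 54 × 0.3068 × 6 × 1 = 74.6 kips.
Bearing (0.625 in plate, F_u = 65 ksi): end bolts L_c = 0.9375 − 0.6875/2 = 0.59375, R_n = min(1.2×0.59375×0.625×65, 2.4×0.625×0.625×65) = 28.945 kips/bolt; interior L_c = 1.875 − 0.6875 = 1.1875, R_n = 57.891 kips/bolt. φR_n = 0.75 × (2×28.945 + 4×57.891) = 217.1 kips.
Block shear: shear path 2×[0.9375+2×1.875] = 2×4.6875 in, A_gv = 5.8594, A_nv = 2×(4.6875 − 2.5×0.75)×0.625 = 3.5156 in²; tension across gage: (1.9375 − 1×0.75)×0.625 = 0.74219 in². R_n = min(0.6×65×3.5156, 0.6×50×5.8594) + 1.0×65×0.74219 = min(137.11, 175.78) + 48.242 = 185.35 kips. φR_n = 0.75 × 185.35 = 139.0 kips.
Tension yield (gross): A_g = 5.625×0.625 = 3.5156 in². φR_n = 0.90 × 50 × 3.5156 = 158.2 kips.
Governing: min(74.6, 217.1, 139.0, 158.2) = 74.6 kips → bolt shear.

74.6 kips (bolt shear governs)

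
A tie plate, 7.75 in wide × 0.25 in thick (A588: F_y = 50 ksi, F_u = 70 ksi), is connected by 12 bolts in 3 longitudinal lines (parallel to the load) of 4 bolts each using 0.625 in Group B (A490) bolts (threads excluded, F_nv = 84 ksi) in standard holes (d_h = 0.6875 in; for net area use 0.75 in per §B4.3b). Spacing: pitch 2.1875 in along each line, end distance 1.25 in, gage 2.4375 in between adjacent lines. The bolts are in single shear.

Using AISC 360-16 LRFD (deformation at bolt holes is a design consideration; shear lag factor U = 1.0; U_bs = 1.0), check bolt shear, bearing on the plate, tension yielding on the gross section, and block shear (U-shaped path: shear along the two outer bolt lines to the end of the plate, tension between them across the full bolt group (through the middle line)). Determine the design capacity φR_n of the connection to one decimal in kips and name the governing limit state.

Bolt shear: A_b = π(0.625)²/4 = 0.3068 in². φR_n = 0.75 × 84 × 0.3068 × 12 × 1 = 231.9 kips.
Bearing (0.25 in plate, F_u = 70 ksi): end bolts L_c = 1.25 − 0.6875/2 = 0.90625, R_n = min(1.2×0.90625×0.25×70, 2.4×0.625×0.25×70) = 19.031 kips/bolt; interior L_c = 2.1875 − 0.6875 = 1.5, R_n = 26.25 kips/bolt. φR_n = 0.75 × (3×19.031 + 9×26.25) = 220.0 kips.
Tension yield (gross): A_g = 7.75×0.25 = 1.9375 in². φR_n = 0.90 × 50 × 1.9375 = 87.2 kips.
Block shear: shear path 2×[1.25+3×2.1875] = 2×7.8125 in, A_gv = 3.9063, A_nv = 2×(7.8125 − 3.5×0.75)×0.25 = 2.5938 in²; tension across gage: (4.875 − 2×0.75)×0.25 = 0.84375 in². R_n = min(0.6×70×2.5938, 0.6×50×3.9063) + 1.0×70×0.84375 = min(108.94, 117.19) + 59.063 = 168 kips. φR_n = 0.75 × 168 = 126.0 kips.
Governing: min(231.9, 220.0, 87.2, 126.0) = 87.2 kips → gross-section yield.

87.2 kips (gross-section yield governs)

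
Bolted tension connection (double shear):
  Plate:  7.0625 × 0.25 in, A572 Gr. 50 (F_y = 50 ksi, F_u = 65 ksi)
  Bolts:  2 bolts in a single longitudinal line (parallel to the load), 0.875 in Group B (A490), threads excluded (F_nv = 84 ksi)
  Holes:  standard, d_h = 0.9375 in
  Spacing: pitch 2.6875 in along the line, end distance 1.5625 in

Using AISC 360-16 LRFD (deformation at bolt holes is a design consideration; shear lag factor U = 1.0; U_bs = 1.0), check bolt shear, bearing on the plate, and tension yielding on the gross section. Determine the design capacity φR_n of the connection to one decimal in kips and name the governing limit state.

Bolt shear: A_b = π(0.875)²/4 = 0.60132 in². φR_n = 0.75 × 84 × 0.60132 × 2 × 2 = 151.5 kips.
Bearing (0.25 in plate, F_u = 65 ksi): end bolts L_c = 1.5625 − 0.9375/2 = 1.09375, R_n = min(1.2×1.09375×0.25×65, 2.4×0.875×0.25×65) = 21.328 kips/bolt; interior L_c = 2.6875 − 0.9375 = 1.75, R_n = 34.125 kips/bolt. φR_n = 0.75 × (1×21.328 + 1×34.125) = 41.6 kips.
Tension yield (gross): A_g = 7.0625×0.25 = 1.7656 in². φR_n = 0.90 × 50 × 1.7656 = 79.5 kips.
Governing: min(151.5, 41.6, 79.5) = 41.6 kips → bearing.

41.6 kips (bearing governs)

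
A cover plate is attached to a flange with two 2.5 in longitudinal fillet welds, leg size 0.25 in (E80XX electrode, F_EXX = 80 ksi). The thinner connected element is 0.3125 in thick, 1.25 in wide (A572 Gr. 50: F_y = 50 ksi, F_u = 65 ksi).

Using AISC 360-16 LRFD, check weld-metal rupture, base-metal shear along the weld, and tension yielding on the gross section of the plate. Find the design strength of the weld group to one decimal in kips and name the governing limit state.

Weld metal: throat = 0.707×0.25 = 0.17675 in, L = 2×2.5 = 5 in. φR_n = 0.75 × 0.6 × 80 × 0.17675 × 5 = 31.8 kips.
Base metal shear (0.3125 in plate): yield φR_n = 1.0×0.6×50×0.3125×5 = 46.9 kips; rupture φR_n = 0.75×0.6×65×0.3125×5 = 45.7 kips; take 45.7 kips (rupture).
Tension yield (gross): A_g = 1.25×0.3125 = 0.39063 in². φR_n = 0.90 × 50 × 0.39063 = 17.6 kips.
Governing: min(31.8, 45.7, 17.6) = 17.6 kips → gross-section yield.

17.6 kips (gross-section yield governs)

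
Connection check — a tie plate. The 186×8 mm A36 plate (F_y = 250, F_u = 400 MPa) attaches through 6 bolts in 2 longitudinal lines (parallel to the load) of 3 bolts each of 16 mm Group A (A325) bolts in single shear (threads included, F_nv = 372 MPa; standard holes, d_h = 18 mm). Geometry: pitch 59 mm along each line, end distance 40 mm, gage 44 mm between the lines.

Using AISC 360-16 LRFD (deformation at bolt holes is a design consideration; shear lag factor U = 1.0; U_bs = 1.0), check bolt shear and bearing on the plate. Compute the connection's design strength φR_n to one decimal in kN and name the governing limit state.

336.6 kN (bolt shear governs)

Bolt shear: A_b = π(16)²/4 = 201.06 mm². φR_n = 0.75 × 372 × 201.06 × 6 × 1 = 336.6 kN.
Bearing (8 mm plate, F_u = 400 MPa): end bolts L_c = 40 − 18/2 = 31, R_n = min(1.2×31×8×400, 2.4×16×8×400) = 119.04 kN/bolt; interior L_c = 59 − 18 = 41, R_n = 122.88 kN/bolt. φR_n = 0.75 × (2×119.04 + 4×122.88) = 547.2 kN.
Governing: min(336.6, 547.2) = 336.6 kN → bolt shear.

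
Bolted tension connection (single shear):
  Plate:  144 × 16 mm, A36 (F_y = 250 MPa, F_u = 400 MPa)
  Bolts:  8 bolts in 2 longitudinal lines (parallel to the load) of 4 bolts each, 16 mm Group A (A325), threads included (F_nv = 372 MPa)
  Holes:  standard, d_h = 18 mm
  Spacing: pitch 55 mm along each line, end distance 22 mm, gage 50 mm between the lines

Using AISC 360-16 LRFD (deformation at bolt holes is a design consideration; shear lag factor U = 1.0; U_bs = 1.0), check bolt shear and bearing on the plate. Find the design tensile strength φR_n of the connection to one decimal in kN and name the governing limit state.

448.8 kN (bolt shear governs)

Bolt shear: A_b = π(16)²/4 = 201.06 mm². φR_n = 0.75 × 372 × 201.06 × 8 × 1 = 448.8 kN.
Bearing (16 mm plate, F_u = 400 MPa): end bolts L_c = 22 − 18/2 = 13, R_n = min(1.2×13×16×400, 2.4×16×16×400) = 99.84 kN/bolt; interior L_c = 55 − 18 = 37, R_n = 245.76 kN/bolt. φR_n = 0.75 × (2×99.84 + 6×245.76) = 1255.7 kN.
Governing: min(448.8, 1255.7) = 448.8 kN → bolt shear.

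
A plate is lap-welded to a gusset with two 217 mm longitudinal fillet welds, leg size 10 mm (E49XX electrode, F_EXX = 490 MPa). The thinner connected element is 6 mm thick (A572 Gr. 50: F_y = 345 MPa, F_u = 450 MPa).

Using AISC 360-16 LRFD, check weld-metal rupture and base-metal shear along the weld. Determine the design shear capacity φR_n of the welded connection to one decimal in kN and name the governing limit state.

Weld metal: throat = 0.707×10 = 7.07 mm, L = 2×217 = 434 mm. φR_n = 0.75 × 0.6 × 490 × 7.07 × 434 = 676.6 kN.
Base metal shear (6 mm plate): yield φR_n = 1.0×0.6×345×6×434 = 539.0 kN; rupture φR_n = 0.75×0.6×450×6×434 = 527.3 kN; take 527.3 kN (rupture).
Governing: min(676.6, 527.3) = 527.3 kN → base-metal shear.

527.3 kN (base-metal shear governs)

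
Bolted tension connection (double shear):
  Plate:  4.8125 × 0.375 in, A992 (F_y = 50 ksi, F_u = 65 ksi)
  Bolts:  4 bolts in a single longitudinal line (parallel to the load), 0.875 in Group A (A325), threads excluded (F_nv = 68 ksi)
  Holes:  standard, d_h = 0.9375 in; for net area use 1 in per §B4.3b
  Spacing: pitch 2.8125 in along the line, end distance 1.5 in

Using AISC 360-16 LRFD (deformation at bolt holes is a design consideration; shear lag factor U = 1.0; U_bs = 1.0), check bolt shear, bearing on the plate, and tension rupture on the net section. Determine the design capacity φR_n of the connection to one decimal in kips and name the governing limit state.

69.7 kips (net-section rupture governs)

Bolt shear: A_b = π(0.875)²/4 = 0.60132 in². φR_n = 0.75 × 68 × 0.60132 × 4 × 2 = 245.3 kips.
Bearing (0.375 in plate, F_u = 65 ksi): end bolts L_c = 1.5 − 0.9375/2 = 1.03125, R_n = min(1.2×1.03125×0.375×65, 2.4×0.875×0.375×65) = 30.164 kips/bolt; interior L_c = 2.8125 − 0.9375 = 1.875, R_n = 51.188 kips/bolt. φR_n = 0.75 × (1×30.164 + 3×51.188) = 137.8 kips.
Tension rupture (net): A_n = (4.8125 − 1×1)×0.375 = 1.4297 in² (U = 1.0, A_e = A_n). φR_n = 0.75 × 65 × 1.4297 = 69.7 kips.
Governing: min(245.3, 137.8, 69.7) = 69.7 kips → net-section rupture.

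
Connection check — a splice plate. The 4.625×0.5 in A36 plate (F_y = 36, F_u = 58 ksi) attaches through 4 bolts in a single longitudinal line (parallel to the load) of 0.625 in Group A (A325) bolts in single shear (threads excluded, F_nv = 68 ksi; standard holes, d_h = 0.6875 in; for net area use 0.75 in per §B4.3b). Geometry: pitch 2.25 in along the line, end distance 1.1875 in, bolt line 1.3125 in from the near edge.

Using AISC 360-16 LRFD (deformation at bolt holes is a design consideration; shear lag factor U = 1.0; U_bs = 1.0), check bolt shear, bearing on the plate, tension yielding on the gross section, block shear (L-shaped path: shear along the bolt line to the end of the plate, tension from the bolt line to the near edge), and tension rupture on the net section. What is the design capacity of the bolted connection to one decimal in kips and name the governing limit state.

62.6 kips (bolt shear governs)

Bolt shear: A_b = π(0.625)²/4 = 0.3068 in². φR_n = 0.75 × 68 × 0.3068 × 4 × 1 = 62.6 kips.
Bearing (0.5 in plate, F_u = 58 ksi): end bolts L_c = 1.1875 − 0.6875/2 = 0.84375, R_n = min(1.2×0.84375×0.5×58, 2.4×0.625×0.5×58) = 29.363 kips/bolt; interior L_c = 2.25 − 0.6875 = 1.5625, R_n = 43.5 kips/bolt. φR_n = 0.75 × (1×29.363 + 3×43.5) = 119.9 kips.
Tension yield (gross): A_g = 4.625×0.5 = 2.3125 in². φR_n = 0.90 × 36 × 2.3125 = 74.9 kips.
Block shear: shear path 1×[1.1875+3×2.25] = 1×7.9375 in, A_gv = 3.9688, A_nv = 1×(7.9375 − 3.5×0.75)×0.5 = 2.6563 in²; tension to near edge: (1.3125 − 0.5×0.75)×0.5 = 0.46875 in². R_n = min(0.6×58×2.6563, 0.6×36×3.9688) + 1.0×58×0.46875 = min(92.439, 85.726) + 27.188 = 112.91 kips. φR_n = 0.75 × 112.91 = 84.7 kips.
Tension rupture (net): A_n = (4.625 − 1×0.75)×0.5 = 1.9375 in² (U = 1.0, A_e = A_n). φR_n = 0.75 × 58 × 1.9375 = 84.3 kips.
Governing: min(62.6, 119.9, 74.9, 84.7, 84.3) = 62.6 kips → bolt shear.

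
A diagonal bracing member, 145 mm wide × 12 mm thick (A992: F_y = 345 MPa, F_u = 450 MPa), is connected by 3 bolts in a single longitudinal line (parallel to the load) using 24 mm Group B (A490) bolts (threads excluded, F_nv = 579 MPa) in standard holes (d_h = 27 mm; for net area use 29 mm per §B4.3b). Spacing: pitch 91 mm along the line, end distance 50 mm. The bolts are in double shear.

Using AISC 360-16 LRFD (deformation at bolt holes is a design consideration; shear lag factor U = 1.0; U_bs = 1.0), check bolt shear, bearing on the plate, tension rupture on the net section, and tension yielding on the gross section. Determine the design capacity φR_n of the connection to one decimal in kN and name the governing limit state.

Bolt shear: A_b = π(24)²/4 = 452.39 mm². φR_n = 0.75 × 579 × 452.39 × 3 × 2 = 1178.7 kN.
Bearing (12 mm plate, F_u = 450 MPa): end bolts L_c = 50 − 27/2 = 36.5, R_n = min(1.2×36.5×12×450, 2.4×24×12×450) = 236.52 kN/bolt; interior L_c = 91 − 27 = 64, R_n = 311.04 kN/bolt. φR_n = 0.75 × (1×236.52 + 2×311.04) = 644.0 kN.
Tension rupture (net): A_n = (145 − 1×29)×12 = 1392 mm² (U = 1.0, A_e = A_n). φR_n = 0.75 × 450 × 1392 = 469.8 kN.
Tension yield (gross): A_g = 145×12 = 1740 mm². φR_n = 0.90 × 345 × 1740 = 540.3 kN.
Governing: min(1178.7, 644.0, 469.8, 540.3) = 469.8 kN → net-section rupture.

469.8 kN (net-section rupture governs)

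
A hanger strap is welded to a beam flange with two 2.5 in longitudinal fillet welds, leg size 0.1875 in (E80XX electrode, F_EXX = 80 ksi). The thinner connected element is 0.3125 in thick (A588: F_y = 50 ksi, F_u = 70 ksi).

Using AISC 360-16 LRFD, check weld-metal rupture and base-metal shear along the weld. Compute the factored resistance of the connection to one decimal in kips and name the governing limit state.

Weld metal: throat = 0.707×0.1875 = 0.13256 in, L = 2×2.5 = 5 in. φR_n = 0.75 × 0.6 × 80 × 0.13256 × 5 = 23.9 kips.
Base metal shear (0.3125 in plate): yield φR_n = 1.0×0.6×50×0.3125×5 = 46.9 kips; rupture φR_n = 0.75×0.6×70×0.3125×5 = 49.2 kips; take 46.9 kips (yield).
Governing: min(23.9, 46.9) = 23.9 kips → weld metal.

23.9 kips (weld metal governs)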